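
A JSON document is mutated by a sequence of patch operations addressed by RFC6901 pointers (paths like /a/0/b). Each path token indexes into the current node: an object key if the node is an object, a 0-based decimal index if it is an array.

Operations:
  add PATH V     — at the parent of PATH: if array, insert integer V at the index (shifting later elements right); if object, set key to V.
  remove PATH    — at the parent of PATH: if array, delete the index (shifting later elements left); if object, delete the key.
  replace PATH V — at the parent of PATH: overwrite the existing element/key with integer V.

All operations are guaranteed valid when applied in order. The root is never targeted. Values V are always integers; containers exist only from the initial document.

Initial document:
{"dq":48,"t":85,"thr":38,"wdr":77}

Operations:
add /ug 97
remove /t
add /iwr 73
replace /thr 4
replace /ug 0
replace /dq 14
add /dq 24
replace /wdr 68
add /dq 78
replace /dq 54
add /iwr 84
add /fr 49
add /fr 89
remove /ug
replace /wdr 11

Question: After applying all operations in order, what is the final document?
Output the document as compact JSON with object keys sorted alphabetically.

Answer: {"dq":54,"fr":89,"iwr":84,"thr":4,"wdr":11}

Derivation:
After op 1 (add /ug 97): {"dq":48,"t":85,"thr":38,"ug":97,"wdr":77}
After op 2 (remove /t): {"dq":48,"thr":38,"ug":97,"wdr":77}
After op 3 (add /iwr 73): {"dq":48,"iwr":73,"thr":38,"ug":97,"wdr":77}
After op 4 (replace /thr 4): {"dq":48,"iwr":73,"thr":4,"ug":97,"wdr":77}
After op 5 (replace /ug 0): {"dq":48,"iwr":73,"thr":4,"ug":0,"wdr":77}
After op 6 (replace /dq 14): {"dq":14,"iwr":73,"thr":4,"ug":0,"wdr":77}
After op 7 (add /dq 24): {"dq":24,"iwr":73,"thr":4,"ug":0,"wdr":77}
After op 8 (replace /wdr 68): {"dq":24,"iwr":73,"thr":4,"ug":0,"wdr":68}
After op 9 (add /dq 78): {"dq":78,"iwr":73,"thr":4,"ug":0,"wdr":68}
After op 10 (replace /dq 54): {"dq":54,"iwr":73,"thr":4,"ug":0,"wdr":68}
After op 11 (add /iwr 84): {"dq":54,"iwr":84,"thr":4,"ug":0,"wdr":68}
After op 12 (add /fr 49): {"dq":54,"fr":49,"iwr":84,"thr":4,"ug":0,"wdr":68}
After op 13 (add /fr 89): {"dq":54,"fr":89,"iwr":84,"thr":4,"ug":0,"wdr":68}
After op 14 (remove /ug): {"dq":54,"fr":89,"iwr":84,"thr":4,"wdr":68}
After op 15 (replace /wdr 11): {"dq":54,"fr":89,"iwr":84,"thr":4,"wdr":11}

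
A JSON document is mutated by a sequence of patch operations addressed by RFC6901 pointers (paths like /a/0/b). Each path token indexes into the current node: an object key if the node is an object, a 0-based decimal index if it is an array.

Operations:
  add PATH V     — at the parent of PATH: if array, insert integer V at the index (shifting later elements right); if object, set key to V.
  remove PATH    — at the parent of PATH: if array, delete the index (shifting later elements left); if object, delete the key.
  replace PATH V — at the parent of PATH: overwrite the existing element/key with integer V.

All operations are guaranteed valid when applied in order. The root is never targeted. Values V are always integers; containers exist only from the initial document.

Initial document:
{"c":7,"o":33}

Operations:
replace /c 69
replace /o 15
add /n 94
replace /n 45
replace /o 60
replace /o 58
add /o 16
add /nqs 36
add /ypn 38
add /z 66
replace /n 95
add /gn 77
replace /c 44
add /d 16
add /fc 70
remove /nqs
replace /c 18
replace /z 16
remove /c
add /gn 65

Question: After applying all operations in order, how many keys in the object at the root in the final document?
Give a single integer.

After op 1 (replace /c 69): {"c":69,"o":33}
After op 2 (replace /o 15): {"c":69,"o":15}
After op 3 (add /n 94): {"c":69,"n":94,"o":15}
After op 4 (replace /n 45): {"c":69,"n":45,"o":15}
After op 5 (replace /o 60): {"c":69,"n":45,"o":60}
After op 6 (replace /o 58): {"c":69,"n":45,"o":58}
After op 7 (add /o 16): {"c":69,"n":45,"o":16}
After op 8 (add /nqs 36): {"c":69,"n":45,"nqs":36,"o":16}
After op 9 (add /ypn 38): {"c":69,"n":45,"nqs":36,"o":16,"ypn":38}
After op 10 (add /z 66): {"c":69,"n":45,"nqs":36,"o":16,"ypn":38,"z":66}
After op 11 (replace /n 95): {"c":69,"n":95,"nqs":36,"o":16,"ypn":38,"z":66}
After op 12 (add /gn 77): {"c":69,"gn":77,"n":95,"nqs":36,"o":16,"ypn":38,"z":66}
After op 13 (replace /c 44): {"c":44,"gn":77,"n":95,"nqs":36,"o":16,"ypn":38,"z":66}
After op 14 (add /d 16): {"c":44,"d":16,"gn":77,"n":95,"nqs":36,"o":16,"ypn":38,"z":66}
After op 15 (add /fc 70): {"c":44,"d":16,"fc":70,"gn":77,"n":95,"nqs":36,"o":16,"ypn":38,"z":66}
After op 16 (remove /nqs): {"c":44,"d":16,"fc":70,"gn":77,"n":95,"o":16,"ypn":38,"z":66}
After op 17 (replace /c 18): {"c":18,"d":16,"fc":70,"gn":77,"n":95,"o":16,"ypn":38,"z":66}
After op 18 (replace /z 16): {"c":18,"d":16,"fc":70,"gn":77,"n":95,"o":16,"ypn":38,"z":16}
After op 19 (remove /c): {"d":16,"fc":70,"gn":77,"n":95,"o":16,"ypn":38,"z":16}
After op 20 (add /gn 65): {"d":16,"fc":70,"gn":65,"n":95,"o":16,"ypn":38,"z":16}
Size at the root: 7

Answer: 7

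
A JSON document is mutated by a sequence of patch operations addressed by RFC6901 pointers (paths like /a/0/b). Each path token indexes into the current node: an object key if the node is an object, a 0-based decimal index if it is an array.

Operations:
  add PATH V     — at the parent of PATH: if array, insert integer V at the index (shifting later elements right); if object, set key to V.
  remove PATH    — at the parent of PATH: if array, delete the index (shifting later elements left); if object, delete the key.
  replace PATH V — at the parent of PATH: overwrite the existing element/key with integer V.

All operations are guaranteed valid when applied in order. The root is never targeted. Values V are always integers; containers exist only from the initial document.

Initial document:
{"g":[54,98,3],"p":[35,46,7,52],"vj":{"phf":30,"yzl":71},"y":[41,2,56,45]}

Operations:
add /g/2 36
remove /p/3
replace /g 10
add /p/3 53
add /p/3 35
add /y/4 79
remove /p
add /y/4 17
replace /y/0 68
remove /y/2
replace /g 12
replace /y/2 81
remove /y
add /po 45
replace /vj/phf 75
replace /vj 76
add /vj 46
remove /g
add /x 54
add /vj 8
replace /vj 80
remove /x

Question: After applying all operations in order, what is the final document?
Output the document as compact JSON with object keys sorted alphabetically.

After op 1 (add /g/2 36): {"g":[54,98,36,3],"p":[35,46,7,52],"vj":{"phf":30,"yzl":71},"y":[41,2,56,45]}
After op 2 (remove /p/3): {"g":[54,98,36,3],"p":[35,46,7],"vj":{"phf":30,"yzl":71},"y":[41,2,56,45]}
After op 3 (replace /g 10): {"g":10,"p":[35,46,7],"vj":{"phf":30,"yzl":71},"y":[41,2,56,45]}
After op 4 (add /p/3 53): {"g":10,"p":[35,46,7,53],"vj":{"phf":30,"yzl":71},"y":[41,2,56,45]}
After op 5 (add /p/3 35): {"g":10,"p":[35,46,7,35,53],"vj":{"phf":30,"yzl":71},"y":[41,2,56,45]}
After op 6 (add /y/4 79): {"g":10,"p":[35,46,7,35,53],"vj":{"phf":30,"yzl":71},"y":[41,2,56,45,79]}
After op 7 (remove /p): {"g":10,"vj":{"phf":30,"yzl":71},"y":[41,2,56,45,79]}
After op 8 (add /y/4 17): {"g":10,"vj":{"phf":30,"yzl":71},"y":[41,2,56,45,17,79]}
After op 9 (replace /y/0 68): {"g":10,"vj":{"phf":30,"yzl":71},"y":[68,2,56,45,17,79]}
After op 10 (remove /y/2): {"g":10,"vj":{"phf":30,"yzl":71},"y":[68,2,45,17,79]}
After op 11 (replace /g 12): {"g":12,"vj":{"phf":30,"yzl":71},"y":[68,2,45,17,79]}
After op 12 (replace /y/2 81): {"g":12,"vj":{"phf":30,"yzl":71},"y":[68,2,81,17,79]}
After op 13 (remove /y): {"g":12,"vj":{"phf":30,"yzl":71}}
After op 14 (add /po 45): {"g":12,"po":45,"vj":{"phf":30,"yzl":71}}
After op 15 (replace /vj/phf 75): {"g":12,"po":45,"vj":{"phf":75,"yzl":71}}
After op 16 (replace /vj 76): {"g":12,"po":45,"vj":76}
After op 17 (add /vj 46): {"g":12,"po":45,"vj":46}
After op 18 (remove /g): {"po":45,"vj":46}
After op 19 (add /x 54): {"po":45,"vj":46,"x":54}
After op 20 (add /vj 8): {"po":45,"vj":8,"x":54}
After op 21 (replace /vj 80): {"po":45,"vj":80,"x":54}
After op 22 (remove /x): {"po":45,"vj":80}

Answer: {"po":45,"vj":80}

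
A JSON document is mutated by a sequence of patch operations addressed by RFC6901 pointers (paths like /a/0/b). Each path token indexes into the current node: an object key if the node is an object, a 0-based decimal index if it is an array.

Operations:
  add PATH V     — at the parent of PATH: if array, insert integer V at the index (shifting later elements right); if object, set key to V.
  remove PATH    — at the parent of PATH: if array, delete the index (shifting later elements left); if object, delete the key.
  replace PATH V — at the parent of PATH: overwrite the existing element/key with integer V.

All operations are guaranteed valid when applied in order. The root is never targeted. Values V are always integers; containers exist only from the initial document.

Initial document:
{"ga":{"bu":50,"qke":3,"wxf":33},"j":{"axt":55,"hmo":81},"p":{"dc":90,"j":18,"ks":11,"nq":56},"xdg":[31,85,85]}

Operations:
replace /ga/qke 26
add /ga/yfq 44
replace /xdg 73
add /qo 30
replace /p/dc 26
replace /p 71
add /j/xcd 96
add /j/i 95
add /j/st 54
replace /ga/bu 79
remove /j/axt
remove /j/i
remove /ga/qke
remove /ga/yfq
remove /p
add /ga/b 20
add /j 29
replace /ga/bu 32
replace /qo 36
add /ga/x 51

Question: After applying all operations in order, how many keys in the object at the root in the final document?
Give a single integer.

After op 1 (replace /ga/qke 26): {"ga":{"bu":50,"qke":26,"wxf":33},"j":{"axt":55,"hmo":81},"p":{"dc":90,"j":18,"ks":11,"nq":56},"xdg":[31,85,85]}
After op 2 (add /ga/yfq 44): {"ga":{"bu":50,"qke":26,"wxf":33,"yfq":44},"j":{"axt":55,"hmo":81},"p":{"dc":90,"j":18,"ks":11,"nq":56},"xdg":[31,85,85]}
After op 3 (replace /xdg 73): {"ga":{"bu":50,"qke":26,"wxf":33,"yfq":44},"j":{"axt":55,"hmo":81},"p":{"dc":90,"j":18,"ks":11,"nq":56},"xdg":73}
After op 4 (add /qo 30): {"ga":{"bu":50,"qke":26,"wxf":33,"yfq":44},"j":{"axt":55,"hmo":81},"p":{"dc":90,"j":18,"ks":11,"nq":56},"qo":30,"xdg":73}
After op 5 (replace /p/dc 26): {"ga":{"bu":50,"qke":26,"wxf":33,"yfq":44},"j":{"axt":55,"hmo":81},"p":{"dc":26,"j":18,"ks":11,"nq":56},"qo":30,"xdg":73}
After op 6 (replace /p 71): {"ga":{"bu":50,"qke":26,"wxf":33,"yfq":44},"j":{"axt":55,"hmo":81},"p":71,"qo":30,"xdg":73}
After op 7 (add /j/xcd 96): {"ga":{"bu":50,"qke":26,"wxf":33,"yfq":44},"j":{"axt":55,"hmo":81,"xcd":96},"p":71,"qo":30,"xdg":73}
After op 8 (add /j/i 95): {"ga":{"bu":50,"qke":26,"wxf":33,"yfq":44},"j":{"axt":55,"hmo":81,"i":95,"xcd":96},"p":71,"qo":30,"xdg":73}
After op 9 (add /j/st 54): {"ga":{"bu":50,"qke":26,"wxf":33,"yfq":44},"j":{"axt":55,"hmo":81,"i":95,"st":54,"xcd":96},"p":71,"qo":30,"xdg":73}
After op 10 (replace /ga/bu 79): {"ga":{"bu":79,"qke":26,"wxf":33,"yfq":44},"j":{"axt":55,"hmo":81,"i":95,"st":54,"xcd":96},"p":71,"qo":30,"xdg":73}
After op 11 (remove /j/axt): {"ga":{"bu":79,"qke":26,"wxf":33,"yfq":44},"j":{"hmo":81,"i":95,"st":54,"xcd":96},"p":71,"qo":30,"xdg":73}
After op 12 (remove /j/i): {"ga":{"bu":79,"qke":26,"wxf":33,"yfq":44},"j":{"hmo":81,"st":54,"xcd":96},"p":71,"qo":30,"xdg":73}
After op 13 (remove /ga/qke): {"ga":{"bu":79,"wxf":33,"yfq":44},"j":{"hmo":81,"st":54,"xcd":96},"p":71,"qo":30,"xdg":73}
After op 14 (remove /ga/yfq): {"ga":{"bu":79,"wxf":33},"j":{"hmo":81,"st":54,"xcd":96},"p":71,"qo":30,"xdg":73}
After op 15 (remove /p): {"ga":{"bu":79,"wxf":33},"j":{"hmo":81,"st":54,"xcd":96},"qo":30,"xdg":73}
After op 16 (add /ga/b 20): {"ga":{"b":20,"bu":79,"wxf":33},"j":{"hmo":81,"st":54,"xcd":96},"qo":30,"xdg":73}
After op 17 (add /j 29): {"ga":{"b":20,"bu":79,"wxf":33},"j":29,"qo":30,"xdg":73}
After op 18 (replace /ga/bu 32): {"ga":{"b":20,"bu":32,"wxf":33},"j":29,"qo":30,"xdg":73}
After op 19 (replace /qo 36): {"ga":{"b":20,"bu":32,"wxf":33},"j":29,"qo":36,"xdg":73}
After op 20 (add /ga/x 51): {"ga":{"b":20,"bu":32,"wxf":33,"x":51},"j":29,"qo":36,"xdg":73}
Size at the root: 4

Answer: 4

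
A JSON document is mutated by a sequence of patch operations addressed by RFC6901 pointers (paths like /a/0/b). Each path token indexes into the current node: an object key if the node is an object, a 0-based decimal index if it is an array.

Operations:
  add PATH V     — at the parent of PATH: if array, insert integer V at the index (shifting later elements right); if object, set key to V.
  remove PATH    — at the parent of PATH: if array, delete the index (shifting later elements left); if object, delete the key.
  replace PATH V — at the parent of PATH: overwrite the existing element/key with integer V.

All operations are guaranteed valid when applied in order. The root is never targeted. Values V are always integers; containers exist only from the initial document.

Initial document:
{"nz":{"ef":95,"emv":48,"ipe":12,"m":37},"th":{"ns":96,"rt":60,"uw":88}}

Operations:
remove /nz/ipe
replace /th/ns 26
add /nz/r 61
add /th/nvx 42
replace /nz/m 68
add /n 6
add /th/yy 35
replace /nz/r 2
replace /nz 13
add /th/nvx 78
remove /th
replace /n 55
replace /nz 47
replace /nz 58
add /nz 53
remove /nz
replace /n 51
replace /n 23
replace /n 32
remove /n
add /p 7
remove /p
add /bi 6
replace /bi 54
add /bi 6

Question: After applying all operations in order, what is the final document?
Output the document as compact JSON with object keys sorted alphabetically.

Answer: {"bi":6}

Derivation:
After op 1 (remove /nz/ipe): {"nz":{"ef":95,"emv":48,"m":37},"th":{"ns":96,"rt":60,"uw":88}}
After op 2 (replace /th/ns 26): {"nz":{"ef":95,"emv":48,"m":37},"th":{"ns":26,"rt":60,"uw":88}}
After op 3 (add /nz/r 61): {"nz":{"ef":95,"emv":48,"m":37,"r":61},"th":{"ns":26,"rt":60,"uw":88}}
After op 4 (add /th/nvx 42): {"nz":{"ef":95,"emv":48,"m":37,"r":61},"th":{"ns":26,"nvx":42,"rt":60,"uw":88}}
After op 5 (replace /nz/m 68): {"nz":{"ef":95,"emv":48,"m":68,"r":61},"th":{"ns":26,"nvx":42,"rt":60,"uw":88}}
After op 6 (add /n 6): {"n":6,"nz":{"ef":95,"emv":48,"m":68,"r":61},"th":{"ns":26,"nvx":42,"rt":60,"uw":88}}
After op 7 (add /th/yy 35): {"n":6,"nz":{"ef":95,"emv":48,"m":68,"r":61},"th":{"ns":26,"nvx":42,"rt":60,"uw":88,"yy":35}}
After op 8 (replace /nz/r 2): {"n":6,"nz":{"ef":95,"emv":48,"m":68,"r":2},"th":{"ns":26,"nvx":42,"rt":60,"uw":88,"yy":35}}
After op 9 (replace /nz 13): {"n":6,"nz":13,"th":{"ns":26,"nvx":42,"rt":60,"uw":88,"yy":35}}
After op 10 (add /th/nvx 78): {"n":6,"nz":13,"th":{"ns":26,"nvx":78,"rt":60,"uw":88,"yy":35}}
After op 11 (remove /th): {"n":6,"nz":13}
After op 12 (replace /n 55): {"n":55,"nz":13}
After op 13 (replace /nz 47): {"n":55,"nz":47}
After op 14 (replace /nz 58): {"n":55,"nz":58}
After op 15 (add /nz 53): {"n":55,"nz":53}
After op 16 (remove /nz): {"n":55}
After op 17 (replace /n 51): {"n":51}
After op 18 (replace /n 23): {"n":23}
After op 19 (replace /n 32): {"n":32}
After op 20 (remove /n): {}
After op 21 (add /p 7): {"p":7}
After op 22 (remove /p): {}
After op 23 (add /bi 6): {"bi":6}
After op 24 (replace /bi 54): {"bi":54}
After op 25 (add /bi 6): {"bi":6}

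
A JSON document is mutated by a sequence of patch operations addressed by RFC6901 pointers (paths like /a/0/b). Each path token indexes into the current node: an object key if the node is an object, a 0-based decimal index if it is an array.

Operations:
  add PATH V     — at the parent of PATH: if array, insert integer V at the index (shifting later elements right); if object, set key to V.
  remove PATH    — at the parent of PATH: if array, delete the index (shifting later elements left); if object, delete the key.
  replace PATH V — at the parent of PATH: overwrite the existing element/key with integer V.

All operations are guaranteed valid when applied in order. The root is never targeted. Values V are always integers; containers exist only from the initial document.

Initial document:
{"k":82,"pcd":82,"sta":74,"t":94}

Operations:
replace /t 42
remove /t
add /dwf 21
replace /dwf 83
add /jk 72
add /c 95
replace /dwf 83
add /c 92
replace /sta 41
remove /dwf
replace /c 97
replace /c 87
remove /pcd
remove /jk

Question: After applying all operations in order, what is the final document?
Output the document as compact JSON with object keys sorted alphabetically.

Answer: {"c":87,"k":82,"sta":41}

Derivation:
After op 1 (replace /t 42): {"k":82,"pcd":82,"sta":74,"t":42}
After op 2 (remove /t): {"k":82,"pcd":82,"sta":74}
After op 3 (add /dwf 21): {"dwf":21,"k":82,"pcd":82,"sta":74}
After op 4 (replace /dwf 83): {"dwf":83,"k":82,"pcd":82,"sta":74}
After op 5 (add /jk 72): {"dwf":83,"jk":72,"k":82,"pcd":82,"sta":74}
After op 6 (add /c 95): {"c":95,"dwf":83,"jk":72,"k":82,"pcd":82,"sta":74}
After op 7 (replace /dwf 83): {"c":95,"dwf":83,"jk":72,"k":82,"pcd":82,"sta":74}
After op 8 (add /c 92): {"c":92,"dwf":83,"jk":72,"k":82,"pcd":82,"sta":74}
After op 9 (replace /sta 41): {"c":92,"dwf":83,"jk":72,"k":82,"pcd":82,"sta":41}
After op 10 (remove /dwf): {"c":92,"jk":72,"k":82,"pcd":82,"sta":41}
After op 11 (replace /c 97): {"c":97,"jk":72,"k":82,"pcd":82,"sta":41}
After op 12 (replace /c 87): {"c":87,"jk":72,"k":82,"pcd":82,"sta":41}
After op 13 (remove /pcd): {"c":87,"jk":72,"k":82,"sta":41}
After op 14 (remove /jk): {"c":87,"k":82,"sta":41}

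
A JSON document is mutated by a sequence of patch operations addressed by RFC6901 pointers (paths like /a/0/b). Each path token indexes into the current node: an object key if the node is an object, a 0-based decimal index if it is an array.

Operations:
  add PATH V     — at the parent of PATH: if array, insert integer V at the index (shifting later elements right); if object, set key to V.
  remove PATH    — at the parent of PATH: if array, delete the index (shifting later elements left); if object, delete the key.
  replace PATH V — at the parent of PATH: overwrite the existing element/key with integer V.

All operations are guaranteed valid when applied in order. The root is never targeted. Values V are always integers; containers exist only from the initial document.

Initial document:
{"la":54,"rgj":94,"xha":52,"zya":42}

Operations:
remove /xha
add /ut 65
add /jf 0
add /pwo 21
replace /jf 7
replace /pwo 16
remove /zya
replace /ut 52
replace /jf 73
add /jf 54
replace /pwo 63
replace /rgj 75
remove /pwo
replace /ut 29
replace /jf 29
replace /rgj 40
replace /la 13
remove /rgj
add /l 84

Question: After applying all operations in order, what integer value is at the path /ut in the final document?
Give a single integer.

After op 1 (remove /xha): {"la":54,"rgj":94,"zya":42}
After op 2 (add /ut 65): {"la":54,"rgj":94,"ut":65,"zya":42}
After op 3 (add /jf 0): {"jf":0,"la":54,"rgj":94,"ut":65,"zya":42}
After op 4 (add /pwo 21): {"jf":0,"la":54,"pwo":21,"rgj":94,"ut":65,"zya":42}
After op 5 (replace /jf 7): {"jf":7,"la":54,"pwo":21,"rgj":94,"ut":65,"zya":42}
After op 6 (replace /pwo 16): {"jf":7,"la":54,"pwo":16,"rgj":94,"ut":65,"zya":42}
After op 7 (remove /zya): {"jf":7,"la":54,"pwo":16,"rgj":94,"ut":65}
After op 8 (replace /ut 52): {"jf":7,"la":54,"pwo":16,"rgj":94,"ut":52}
After op 9 (replace /jf 73): {"jf":73,"la":54,"pwo":16,"rgj":94,"ut":52}
After op 10 (add /jf 54): {"jf":54,"la":54,"pwo":16,"rgj":94,"ut":52}
After op 11 (replace /pwo 63): {"jf":54,"la":54,"pwo":63,"rgj":94,"ut":52}
After op 12 (replace /rgj 75): {"jf":54,"la":54,"pwo":63,"rgj":75,"ut":52}
After op 13 (remove /pwo): {"jf":54,"la":54,"rgj":75,"ut":52}
After op 14 (replace /ut 29): {"jf":54,"la":54,"rgj":75,"ut":29}
After op 15 (replace /jf 29): {"jf":29,"la":54,"rgj":75,"ut":29}
After op 16 (replace /rgj 40): {"jf":29,"la":54,"rgj":40,"ut":29}
After op 17 (replace /la 13): {"jf":29,"la":13,"rgj":40,"ut":29}
After op 18 (remove /rgj): {"jf":29,"la":13,"ut":29}
After op 19 (add /l 84): {"jf":29,"l":84,"la":13,"ut":29}
Value at /ut: 29

Answer: 29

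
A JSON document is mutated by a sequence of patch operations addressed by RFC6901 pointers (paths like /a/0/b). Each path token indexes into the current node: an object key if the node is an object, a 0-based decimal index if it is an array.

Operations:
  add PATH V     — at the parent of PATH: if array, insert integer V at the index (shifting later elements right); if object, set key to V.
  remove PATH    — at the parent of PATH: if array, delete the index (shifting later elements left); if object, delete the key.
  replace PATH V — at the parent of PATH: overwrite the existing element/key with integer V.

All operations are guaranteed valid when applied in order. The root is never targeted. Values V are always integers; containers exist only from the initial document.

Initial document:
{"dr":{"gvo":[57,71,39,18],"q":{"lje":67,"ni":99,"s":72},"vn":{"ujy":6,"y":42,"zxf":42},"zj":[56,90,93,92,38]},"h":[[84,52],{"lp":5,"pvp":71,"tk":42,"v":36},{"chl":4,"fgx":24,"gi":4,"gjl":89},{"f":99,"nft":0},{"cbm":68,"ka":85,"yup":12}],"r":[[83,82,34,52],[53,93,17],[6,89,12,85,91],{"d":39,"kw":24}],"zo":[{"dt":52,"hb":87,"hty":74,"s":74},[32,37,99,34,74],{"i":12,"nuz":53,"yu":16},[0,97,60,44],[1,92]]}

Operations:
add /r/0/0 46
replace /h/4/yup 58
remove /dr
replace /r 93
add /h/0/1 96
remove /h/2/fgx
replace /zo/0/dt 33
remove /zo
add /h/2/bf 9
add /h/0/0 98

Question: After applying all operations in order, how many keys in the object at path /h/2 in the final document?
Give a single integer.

After op 1 (add /r/0/0 46): {"dr":{"gvo":[57,71,39,18],"q":{"lje":67,"ni":99,"s":72},"vn":{"ujy":6,"y":42,"zxf":42},"zj":[56,90,93,92,38]},"h":[[84,52],{"lp":5,"pvp":71,"tk":42,"v":36},{"chl":4,"fgx":24,"gi":4,"gjl":89},{"f":99,"nft":0},{"cbm":68,"ka":85,"yup":12}],"r":[[46,83,82,34,52],[53,93,17],[6,89,12,85,91],{"d":39,"kw":24}],"zo":[{"dt":52,"hb":87,"hty":74,"s":74},[32,37,99,34,74],{"i":12,"nuz":53,"yu":16},[0,97,60,44],[1,92]]}
After op 2 (replace /h/4/yup 58): {"dr":{"gvo":[57,71,39,18],"q":{"lje":67,"ni":99,"s":72},"vn":{"ujy":6,"y":42,"zxf":42},"zj":[56,90,93,92,38]},"h":[[84,52],{"lp":5,"pvp":71,"tk":42,"v":36},{"chl":4,"fgx":24,"gi":4,"gjl":89},{"f":99,"nft":0},{"cbm":68,"ka":85,"yup":58}],"r":[[46,83,82,34,52],[53,93,17],[6,89,12,85,91],{"d":39,"kw":24}],"zo":[{"dt":52,"hb":87,"hty":74,"s":74},[32,37,99,34,74],{"i":12,"nuz":53,"yu":16},[0,97,60,44],[1,92]]}
After op 3 (remove /dr): {"h":[[84,52],{"lp":5,"pvp":71,"tk":42,"v":36},{"chl":4,"fgx":24,"gi":4,"gjl":89},{"f":99,"nft":0},{"cbm":68,"ka":85,"yup":58}],"r":[[46,83,82,34,52],[53,93,17],[6,89,12,85,91],{"d":39,"kw":24}],"zo":[{"dt":52,"hb":87,"hty":74,"s":74},[32,37,99,34,74],{"i":12,"nuz":53,"yu":16},[0,97,60,44],[1,92]]}
After op 4 (replace /r 93): {"h":[[84,52],{"lp":5,"pvp":71,"tk":42,"v":36},{"chl":4,"fgx":24,"gi":4,"gjl":89},{"f":99,"nft":0},{"cbm":68,"ka":85,"yup":58}],"r":93,"zo":[{"dt":52,"hb":87,"hty":74,"s":74},[32,37,99,34,74],{"i":12,"nuz":53,"yu":16},[0,97,60,44],[1,92]]}
After op 5 (add /h/0/1 96): {"h":[[84,96,52],{"lp":5,"pvp":71,"tk":42,"v":36},{"chl":4,"fgx":24,"gi":4,"gjl":89},{"f":99,"nft":0},{"cbm":68,"ka":85,"yup":58}],"r":93,"zo":[{"dt":52,"hb":87,"hty":74,"s":74},[32,37,99,34,74],{"i":12,"nuz":53,"yu":16},[0,97,60,44],[1,92]]}
After op 6 (remove /h/2/fgx): {"h":[[84,96,52],{"lp":5,"pvp":71,"tk":42,"v":36},{"chl":4,"gi":4,"gjl":89},{"f":99,"nft":0},{"cbm":68,"ka":85,"yup":58}],"r":93,"zo":[{"dt":52,"hb":87,"hty":74,"s":74},[32,37,99,34,74],{"i":12,"nuz":53,"yu":16},[0,97,60,44],[1,92]]}
After op 7 (replace /zo/0/dt 33): {"h":[[84,96,52],{"lp":5,"pvp":71,"tk":42,"v":36},{"chl":4,"gi":4,"gjl":89},{"f":99,"nft":0},{"cbm":68,"ka":85,"yup":58}],"r":93,"zo":[{"dt":33,"hb":87,"hty":74,"s":74},[32,37,99,34,74],{"i":12,"nuz":53,"yu":16},[0,97,60,44],[1,92]]}
After op 8 (remove /zo): {"h":[[84,96,52],{"lp":5,"pvp":71,"tk":42,"v":36},{"chl":4,"gi":4,"gjl":89},{"f":99,"nft":0},{"cbm":68,"ka":85,"yup":58}],"r":93}
After op 9 (add /h/2/bf 9): {"h":[[84,96,52],{"lp":5,"pvp":71,"tk":42,"v":36},{"bf":9,"chl":4,"gi":4,"gjl":89},{"f":99,"nft":0},{"cbm":68,"ka":85,"yup":58}],"r":93}
After op 10 (add /h/0/0 98): {"h":[[98,84,96,52],{"lp":5,"pvp":71,"tk":42,"v":36},{"bf":9,"chl":4,"gi":4,"gjl":89},{"f":99,"nft":0},{"cbm":68,"ka":85,"yup":58}],"r":93}
Size at path /h/2: 4

Answer: 4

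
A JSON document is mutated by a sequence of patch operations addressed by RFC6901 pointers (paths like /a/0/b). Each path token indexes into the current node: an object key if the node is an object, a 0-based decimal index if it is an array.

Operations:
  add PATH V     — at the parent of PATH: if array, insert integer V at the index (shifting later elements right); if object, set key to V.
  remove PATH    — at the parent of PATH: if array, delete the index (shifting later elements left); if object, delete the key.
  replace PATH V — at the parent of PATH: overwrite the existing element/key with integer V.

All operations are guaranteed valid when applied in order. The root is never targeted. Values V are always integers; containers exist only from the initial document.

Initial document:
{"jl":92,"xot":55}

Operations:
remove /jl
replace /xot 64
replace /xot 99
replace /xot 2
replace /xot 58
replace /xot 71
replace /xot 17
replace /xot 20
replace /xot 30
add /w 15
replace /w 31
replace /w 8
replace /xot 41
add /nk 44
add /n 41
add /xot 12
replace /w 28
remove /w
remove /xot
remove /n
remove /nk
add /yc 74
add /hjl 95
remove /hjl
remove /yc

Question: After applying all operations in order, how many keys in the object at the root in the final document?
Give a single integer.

After op 1 (remove /jl): {"xot":55}
After op 2 (replace /xot 64): {"xot":64}
After op 3 (replace /xot 99): {"xot":99}
After op 4 (replace /xot 2): {"xot":2}
After op 5 (replace /xot 58): {"xot":58}
After op 6 (replace /xot 71): {"xot":71}
After op 7 (replace /xot 17): {"xot":17}
After op 8 (replace /xot 20): {"xot":20}
After op 9 (replace /xot 30): {"xot":30}
After op 10 (add /w 15): {"w":15,"xot":30}
After op 11 (replace /w 31): {"w":31,"xot":30}
After op 12 (replace /w 8): {"w":8,"xot":30}
After op 13 (replace /xot 41): {"w":8,"xot":41}
After op 14 (add /nk 44): {"nk":44,"w":8,"xot":41}
After op 15 (add /n 41): {"n":41,"nk":44,"w":8,"xot":41}
After op 16 (add /xot 12): {"n":41,"nk":44,"w":8,"xot":12}
After op 17 (replace /w 28): {"n":41,"nk":44,"w":28,"xot":12}
After op 18 (remove /w): {"n":41,"nk":44,"xot":12}
After op 19 (remove /xot): {"n":41,"nk":44}
After op 20 (remove /n): {"nk":44}
After op 21 (remove /nk): {}
After op 22 (add /yc 74): {"yc":74}
After op 23 (add /hjl 95): {"hjl":95,"yc":74}
After op 24 (remove /hjl): {"yc":74}
After op 25 (remove /yc): {}
Size at the root: 0

Answer: 0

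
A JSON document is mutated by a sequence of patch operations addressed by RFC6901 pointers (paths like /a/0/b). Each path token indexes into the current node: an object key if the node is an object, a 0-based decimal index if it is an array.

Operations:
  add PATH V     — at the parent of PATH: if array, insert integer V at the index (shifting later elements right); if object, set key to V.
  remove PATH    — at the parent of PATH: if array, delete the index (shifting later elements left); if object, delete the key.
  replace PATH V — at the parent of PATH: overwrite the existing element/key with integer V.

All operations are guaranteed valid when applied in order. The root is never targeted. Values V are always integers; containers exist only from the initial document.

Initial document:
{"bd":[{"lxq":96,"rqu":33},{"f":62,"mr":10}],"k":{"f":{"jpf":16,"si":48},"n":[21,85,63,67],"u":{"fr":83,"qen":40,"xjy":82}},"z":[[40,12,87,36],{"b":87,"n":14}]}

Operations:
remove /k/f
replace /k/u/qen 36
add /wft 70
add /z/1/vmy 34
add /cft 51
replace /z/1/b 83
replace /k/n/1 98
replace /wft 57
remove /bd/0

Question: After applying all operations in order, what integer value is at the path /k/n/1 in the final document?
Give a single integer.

After op 1 (remove /k/f): {"bd":[{"lxq":96,"rqu":33},{"f":62,"mr":10}],"k":{"n":[21,85,63,67],"u":{"fr":83,"qen":40,"xjy":82}},"z":[[40,12,87,36],{"b":87,"n":14}]}
After op 2 (replace /k/u/qen 36): {"bd":[{"lxq":96,"rqu":33},{"f":62,"mr":10}],"k":{"n":[21,85,63,67],"u":{"fr":83,"qen":36,"xjy":82}},"z":[[40,12,87,36],{"b":87,"n":14}]}
After op 3 (add /wft 70): {"bd":[{"lxq":96,"rqu":33},{"f":62,"mr":10}],"k":{"n":[21,85,63,67],"u":{"fr":83,"qen":36,"xjy":82}},"wft":70,"z":[[40,12,87,36],{"b":87,"n":14}]}
After op 4 (add /z/1/vmy 34): {"bd":[{"lxq":96,"rqu":33},{"f":62,"mr":10}],"k":{"n":[21,85,63,67],"u":{"fr":83,"qen":36,"xjy":82}},"wft":70,"z":[[40,12,87,36],{"b":87,"n":14,"vmy":34}]}
After op 5 (add /cft 51): {"bd":[{"lxq":96,"rqu":33},{"f":62,"mr":10}],"cft":51,"k":{"n":[21,85,63,67],"u":{"fr":83,"qen":36,"xjy":82}},"wft":70,"z":[[40,12,87,36],{"b":87,"n":14,"vmy":34}]}
After op 6 (replace /z/1/b 83): {"bd":[{"lxq":96,"rqu":33},{"f":62,"mr":10}],"cft":51,"k":{"n":[21,85,63,67],"u":{"fr":83,"qen":36,"xjy":82}},"wft":70,"z":[[40,12,87,36],{"b":83,"n":14,"vmy":34}]}
After op 7 (replace /k/n/1 98): {"bd":[{"lxq":96,"rqu":33},{"f":62,"mr":10}],"cft":51,"k":{"n":[21,98,63,67],"u":{"fr":83,"qen":36,"xjy":82}},"wft":70,"z":[[40,12,87,36],{"b":83,"n":14,"vmy":34}]}
After op 8 (replace /wft 57): {"bd":[{"lxq":96,"rqu":33},{"f":62,"mr":10}],"cft":51,"k":{"n":[21,98,63,67],"u":{"fr":83,"qen":36,"xjy":82}},"wft":57,"z":[[40,12,87,36],{"b":83,"n":14,"vmy":34}]}
After op 9 (remove /bd/0): {"bd":[{"f":62,"mr":10}],"cft":51,"k":{"n":[21,98,63,67],"u":{"fr":83,"qen":36,"xjy":82}},"wft":57,"z":[[40,12,87,36],{"b":83,"n":14,"vmy":34}]}
Value at /k/n/1: 98

Answer: 98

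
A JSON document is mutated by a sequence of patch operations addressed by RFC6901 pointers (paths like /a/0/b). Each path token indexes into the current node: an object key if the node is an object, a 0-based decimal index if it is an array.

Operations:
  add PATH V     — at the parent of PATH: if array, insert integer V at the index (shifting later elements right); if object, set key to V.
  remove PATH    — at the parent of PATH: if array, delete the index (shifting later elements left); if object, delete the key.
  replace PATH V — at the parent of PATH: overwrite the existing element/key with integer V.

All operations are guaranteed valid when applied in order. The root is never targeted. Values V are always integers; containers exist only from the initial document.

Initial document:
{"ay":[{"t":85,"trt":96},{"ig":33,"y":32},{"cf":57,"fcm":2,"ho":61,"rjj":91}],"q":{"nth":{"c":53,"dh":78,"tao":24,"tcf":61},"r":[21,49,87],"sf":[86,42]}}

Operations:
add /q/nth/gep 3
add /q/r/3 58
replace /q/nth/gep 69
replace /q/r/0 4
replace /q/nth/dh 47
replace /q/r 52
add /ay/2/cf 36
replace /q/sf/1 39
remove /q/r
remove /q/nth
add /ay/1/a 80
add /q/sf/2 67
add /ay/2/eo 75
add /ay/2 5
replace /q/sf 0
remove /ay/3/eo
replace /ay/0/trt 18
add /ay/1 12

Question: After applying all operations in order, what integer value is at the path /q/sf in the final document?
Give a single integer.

After op 1 (add /q/nth/gep 3): {"ay":[{"t":85,"trt":96},{"ig":33,"y":32},{"cf":57,"fcm":2,"ho":61,"rjj":91}],"q":{"nth":{"c":53,"dh":78,"gep":3,"tao":24,"tcf":61},"r":[21,49,87],"sf":[86,42]}}
After op 2 (add /q/r/3 58): {"ay":[{"t":85,"trt":96},{"ig":33,"y":32},{"cf":57,"fcm":2,"ho":61,"rjj":91}],"q":{"nth":{"c":53,"dh":78,"gep":3,"tao":24,"tcf":61},"r":[21,49,87,58],"sf":[86,42]}}
After op 3 (replace /q/nth/gep 69): {"ay":[{"t":85,"trt":96},{"ig":33,"y":32},{"cf":57,"fcm":2,"ho":61,"rjj":91}],"q":{"nth":{"c":53,"dh":78,"gep":69,"tao":24,"tcf":61},"r":[21,49,87,58],"sf":[86,42]}}
After op 4 (replace /q/r/0 4): {"ay":[{"t":85,"trt":96},{"ig":33,"y":32},{"cf":57,"fcm":2,"ho":61,"rjj":91}],"q":{"nth":{"c":53,"dh":78,"gep":69,"tao":24,"tcf":61},"r":[4,49,87,58],"sf":[86,42]}}
After op 5 (replace /q/nth/dh 47): {"ay":[{"t":85,"trt":96},{"ig":33,"y":32},{"cf":57,"fcm":2,"ho":61,"rjj":91}],"q":{"nth":{"c":53,"dh":47,"gep":69,"tao":24,"tcf":61},"r":[4,49,87,58],"sf":[86,42]}}
After op 6 (replace /q/r 52): {"ay":[{"t":85,"trt":96},{"ig":33,"y":32},{"cf":57,"fcm":2,"ho":61,"rjj":91}],"q":{"nth":{"c":53,"dh":47,"gep":69,"tao":24,"tcf":61},"r":52,"sf":[86,42]}}
After op 7 (add /ay/2/cf 36): {"ay":[{"t":85,"trt":96},{"ig":33,"y":32},{"cf":36,"fcm":2,"ho":61,"rjj":91}],"q":{"nth":{"c":53,"dh":47,"gep":69,"tao":24,"tcf":61},"r":52,"sf":[86,42]}}
After op 8 (replace /q/sf/1 39): {"ay":[{"t":85,"trt":96},{"ig":33,"y":32},{"cf":36,"fcm":2,"ho":61,"rjj":91}],"q":{"nth":{"c":53,"dh":47,"gep":69,"tao":24,"tcf":61},"r":52,"sf":[86,39]}}
After op 9 (remove /q/r): {"ay":[{"t":85,"trt":96},{"ig":33,"y":32},{"cf":36,"fcm":2,"ho":61,"rjj":91}],"q":{"nth":{"c":53,"dh":47,"gep":69,"tao":24,"tcf":61},"sf":[86,39]}}
After op 10 (remove /q/nth): {"ay":[{"t":85,"trt":96},{"ig":33,"y":32},{"cf":36,"fcm":2,"ho":61,"rjj":91}],"q":{"sf":[86,39]}}
After op 11 (add /ay/1/a 80): {"ay":[{"t":85,"trt":96},{"a":80,"ig":33,"y":32},{"cf":36,"fcm":2,"ho":61,"rjj":91}],"q":{"sf":[86,39]}}
After op 12 (add /q/sf/2 67): {"ay":[{"t":85,"trt":96},{"a":80,"ig":33,"y":32},{"cf":36,"fcm":2,"ho":61,"rjj":91}],"q":{"sf":[86,39,67]}}
After op 13 (add /ay/2/eo 75): {"ay":[{"t":85,"trt":96},{"a":80,"ig":33,"y":32},{"cf":36,"eo":75,"fcm":2,"ho":61,"rjj":91}],"q":{"sf":[86,39,67]}}
After op 14 (add /ay/2 5): {"ay":[{"t":85,"trt":96},{"a":80,"ig":33,"y":32},5,{"cf":36,"eo":75,"fcm":2,"ho":61,"rjj":91}],"q":{"sf":[86,39,67]}}
After op 15 (replace /q/sf 0): {"ay":[{"t":85,"trt":96},{"a":80,"ig":33,"y":32},5,{"cf":36,"eo":75,"fcm":2,"ho":61,"rjj":91}],"q":{"sf":0}}
After op 16 (remove /ay/3/eo): {"ay":[{"t":85,"trt":96},{"a":80,"ig":33,"y":32},5,{"cf":36,"fcm":2,"ho":61,"rjj":91}],"q":{"sf":0}}
After op 17 (replace /ay/0/trt 18): {"ay":[{"t":85,"trt":18},{"a":80,"ig":33,"y":32},5,{"cf":36,"fcm":2,"ho":61,"rjj":91}],"q":{"sf":0}}
After op 18 (add /ay/1 12): {"ay":[{"t":85,"trt":18},12,{"a":80,"ig":33,"y":32},5,{"cf":36,"fcm":2,"ho":61,"rjj":91}],"q":{"sf":0}}
Value at /q/sf: 0

Answer: 0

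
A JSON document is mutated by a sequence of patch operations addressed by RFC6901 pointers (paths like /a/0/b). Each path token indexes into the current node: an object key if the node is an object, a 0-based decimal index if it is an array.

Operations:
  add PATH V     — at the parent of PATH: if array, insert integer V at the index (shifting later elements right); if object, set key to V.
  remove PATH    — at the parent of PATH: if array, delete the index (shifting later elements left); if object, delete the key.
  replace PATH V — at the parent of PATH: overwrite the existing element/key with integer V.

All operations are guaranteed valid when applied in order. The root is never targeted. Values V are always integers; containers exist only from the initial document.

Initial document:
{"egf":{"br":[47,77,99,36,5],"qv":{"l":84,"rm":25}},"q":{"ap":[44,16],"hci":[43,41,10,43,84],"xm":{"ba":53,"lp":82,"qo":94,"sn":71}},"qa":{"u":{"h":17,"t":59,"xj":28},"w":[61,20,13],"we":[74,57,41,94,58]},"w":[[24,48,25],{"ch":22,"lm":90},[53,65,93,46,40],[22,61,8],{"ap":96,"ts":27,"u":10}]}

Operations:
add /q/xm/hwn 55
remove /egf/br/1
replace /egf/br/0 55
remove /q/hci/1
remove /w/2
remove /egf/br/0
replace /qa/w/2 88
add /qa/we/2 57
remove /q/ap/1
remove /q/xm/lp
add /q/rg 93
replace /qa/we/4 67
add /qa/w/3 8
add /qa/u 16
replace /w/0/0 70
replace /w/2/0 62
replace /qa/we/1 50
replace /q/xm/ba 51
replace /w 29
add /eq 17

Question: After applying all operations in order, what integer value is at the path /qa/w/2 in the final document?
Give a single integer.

After op 1 (add /q/xm/hwn 55): {"egf":{"br":[47,77,99,36,5],"qv":{"l":84,"rm":25}},"q":{"ap":[44,16],"hci":[43,41,10,43,84],"xm":{"ba":53,"hwn":55,"lp":82,"qo":94,"sn":71}},"qa":{"u":{"h":17,"t":59,"xj":28},"w":[61,20,13],"we":[74,57,41,94,58]},"w":[[24,48,25],{"ch":22,"lm":90},[53,65,93,46,40],[22,61,8],{"ap":96,"ts":27,"u":10}]}
After op 2 (remove /egf/br/1): {"egf":{"br":[47,99,36,5],"qv":{"l":84,"rm":25}},"q":{"ap":[44,16],"hci":[43,41,10,43,84],"xm":{"ba":53,"hwn":55,"lp":82,"qo":94,"sn":71}},"qa":{"u":{"h":17,"t":59,"xj":28},"w":[61,20,13],"we":[74,57,41,94,58]},"w":[[24,48,25],{"ch":22,"lm":90},[53,65,93,46,40],[22,61,8],{"ap":96,"ts":27,"u":10}]}
After op 3 (replace /egf/br/0 55): {"egf":{"br":[55,99,36,5],"qv":{"l":84,"rm":25}},"q":{"ap":[44,16],"hci":[43,41,10,43,84],"xm":{"ba":53,"hwn":55,"lp":82,"qo":94,"sn":71}},"qa":{"u":{"h":17,"t":59,"xj":28},"w":[61,20,13],"we":[74,57,41,94,58]},"w":[[24,48,25],{"ch":22,"lm":90},[53,65,93,46,40],[22,61,8],{"ap":96,"ts":27,"u":10}]}
After op 4 (remove /q/hci/1): {"egf":{"br":[55,99,36,5],"qv":{"l":84,"rm":25}},"q":{"ap":[44,16],"hci":[43,10,43,84],"xm":{"ba":53,"hwn":55,"lp":82,"qo":94,"sn":71}},"qa":{"u":{"h":17,"t":59,"xj":28},"w":[61,20,13],"we":[74,57,41,94,58]},"w":[[24,48,25],{"ch":22,"lm":90},[53,65,93,46,40],[22,61,8],{"ap":96,"ts":27,"u":10}]}
After op 5 (remove /w/2): {"egf":{"br":[55,99,36,5],"qv":{"l":84,"rm":25}},"q":{"ap":[44,16],"hci":[43,10,43,84],"xm":{"ba":53,"hwn":55,"lp":82,"qo":94,"sn":71}},"qa":{"u":{"h":17,"t":59,"xj":28},"w":[61,20,13],"we":[74,57,41,94,58]},"w":[[24,48,25],{"ch":22,"lm":90},[22,61,8],{"ap":96,"ts":27,"u":10}]}
After op 6 (remove /egf/br/0): {"egf":{"br":[99,36,5],"qv":{"l":84,"rm":25}},"q":{"ap":[44,16],"hci":[43,10,43,84],"xm":{"ba":53,"hwn":55,"lp":82,"qo":94,"sn":71}},"qa":{"u":{"h":17,"t":59,"xj":28},"w":[61,20,13],"we":[74,57,41,94,58]},"w":[[24,48,25],{"ch":22,"lm":90},[22,61,8],{"ap":96,"ts":27,"u":10}]}
After op 7 (replace /qa/w/2 88): {"egf":{"br":[99,36,5],"qv":{"l":84,"rm":25}},"q":{"ap":[44,16],"hci":[43,10,43,84],"xm":{"ba":53,"hwn":55,"lp":82,"qo":94,"sn":71}},"qa":{"u":{"h":17,"t":59,"xj":28},"w":[61,20,88],"we":[74,57,41,94,58]},"w":[[24,48,25],{"ch":22,"lm":90},[22,61,8],{"ap":96,"ts":27,"u":10}]}
After op 8 (add /qa/we/2 57): {"egf":{"br":[99,36,5],"qv":{"l":84,"rm":25}},"q":{"ap":[44,16],"hci":[43,10,43,84],"xm":{"ba":53,"hwn":55,"lp":82,"qo":94,"sn":71}},"qa":{"u":{"h":17,"t":59,"xj":28},"w":[61,20,88],"we":[74,57,57,41,94,58]},"w":[[24,48,25],{"ch":22,"lm":90},[22,61,8],{"ap":96,"ts":27,"u":10}]}
After op 9 (remove /q/ap/1): {"egf":{"br":[99,36,5],"qv":{"l":84,"rm":25}},"q":{"ap":[44],"hci":[43,10,43,84],"xm":{"ba":53,"hwn":55,"lp":82,"qo":94,"sn":71}},"qa":{"u":{"h":17,"t":59,"xj":28},"w":[61,20,88],"we":[74,57,57,41,94,58]},"w":[[24,48,25],{"ch":22,"lm":90},[22,61,8],{"ap":96,"ts":27,"u":10}]}
After op 10 (remove /q/xm/lp): {"egf":{"br":[99,36,5],"qv":{"l":84,"rm":25}},"q":{"ap":[44],"hci":[43,10,43,84],"xm":{"ba":53,"hwn":55,"qo":94,"sn":71}},"qa":{"u":{"h":17,"t":59,"xj":28},"w":[61,20,88],"we":[74,57,57,41,94,58]},"w":[[24,48,25],{"ch":22,"lm":90},[22,61,8],{"ap":96,"ts":27,"u":10}]}
After op 11 (add /q/rg 93): {"egf":{"br":[99,36,5],"qv":{"l":84,"rm":25}},"q":{"ap":[44],"hci":[43,10,43,84],"rg":93,"xm":{"ba":53,"hwn":55,"qo":94,"sn":71}},"qa":{"u":{"h":17,"t":59,"xj":28},"w":[61,20,88],"we":[74,57,57,41,94,58]},"w":[[24,48,25],{"ch":22,"lm":90},[22,61,8],{"ap":96,"ts":27,"u":10}]}
After op 12 (replace /qa/we/4 67): {"egf":{"br":[99,36,5],"qv":{"l":84,"rm":25}},"q":{"ap":[44],"hci":[43,10,43,84],"rg":93,"xm":{"ba":53,"hwn":55,"qo":94,"sn":71}},"qa":{"u":{"h":17,"t":59,"xj":28},"w":[61,20,88],"we":[74,57,57,41,67,58]},"w":[[24,48,25],{"ch":22,"lm":90},[22,61,8],{"ap":96,"ts":27,"u":10}]}
After op 13 (add /qa/w/3 8): {"egf":{"br":[99,36,5],"qv":{"l":84,"rm":25}},"q":{"ap":[44],"hci":[43,10,43,84],"rg":93,"xm":{"ba":53,"hwn":55,"qo":94,"sn":71}},"qa":{"u":{"h":17,"t":59,"xj":28},"w":[61,20,88,8],"we":[74,57,57,41,67,58]},"w":[[24,48,25],{"ch":22,"lm":90},[22,61,8],{"ap":96,"ts":27,"u":10}]}
After op 14 (add /qa/u 16): {"egf":{"br":[99,36,5],"qv":{"l":84,"rm":25}},"q":{"ap":[44],"hci":[43,10,43,84],"rg":93,"xm":{"ba":53,"hwn":55,"qo":94,"sn":71}},"qa":{"u":16,"w":[61,20,88,8],"we":[74,57,57,41,67,58]},"w":[[24,48,25],{"ch":22,"lm":90},[22,61,8],{"ap":96,"ts":27,"u":10}]}
After op 15 (replace /w/0/0 70): {"egf":{"br":[99,36,5],"qv":{"l":84,"rm":25}},"q":{"ap":[44],"hci":[43,10,43,84],"rg":93,"xm":{"ba":53,"hwn":55,"qo":94,"sn":71}},"qa":{"u":16,"w":[61,20,88,8],"we":[74,57,57,41,67,58]},"w":[[70,48,25],{"ch":22,"lm":90},[22,61,8],{"ap":96,"ts":27,"u":10}]}
After op 16 (replace /w/2/0 62): {"egf":{"br":[99,36,5],"qv":{"l":84,"rm":25}},"q":{"ap":[44],"hci":[43,10,43,84],"rg":93,"xm":{"ba":53,"hwn":55,"qo":94,"sn":71}},"qa":{"u":16,"w":[61,20,88,8],"we":[74,57,57,41,67,58]},"w":[[70,48,25],{"ch":22,"lm":90},[62,61,8],{"ap":96,"ts":27,"u":10}]}
After op 17 (replace /qa/we/1 50): {"egf":{"br":[99,36,5],"qv":{"l":84,"rm":25}},"q":{"ap":[44],"hci":[43,10,43,84],"rg":93,"xm":{"ba":53,"hwn":55,"qo":94,"sn":71}},"qa":{"u":16,"w":[61,20,88,8],"we":[74,50,57,41,67,58]},"w":[[70,48,25],{"ch":22,"lm":90},[62,61,8],{"ap":96,"ts":27,"u":10}]}
After op 18 (replace /q/xm/ba 51): {"egf":{"br":[99,36,5],"qv":{"l":84,"rm":25}},"q":{"ap":[44],"hci":[43,10,43,84],"rg":93,"xm":{"ba":51,"hwn":55,"qo":94,"sn":71}},"qa":{"u":16,"w":[61,20,88,8],"we":[74,50,57,41,67,58]},"w":[[70,48,25],{"ch":22,"lm":90},[62,61,8],{"ap":96,"ts":27,"u":10}]}
After op 19 (replace /w 29): {"egf":{"br":[99,36,5],"qv":{"l":84,"rm":25}},"q":{"ap":[44],"hci":[43,10,43,84],"rg":93,"xm":{"ba":51,"hwn":55,"qo":94,"sn":71}},"qa":{"u":16,"w":[61,20,88,8],"we":[74,50,57,41,67,58]},"w":29}
After op 20 (add /eq 17): {"egf":{"br":[99,36,5],"qv":{"l":84,"rm":25}},"eq":17,"q":{"ap":[44],"hci":[43,10,43,84],"rg":93,"xm":{"ba":51,"hwn":55,"qo":94,"sn":71}},"qa":{"u":16,"w":[61,20,88,8],"we":[74,50,57,41,67,58]},"w":29}
Value at /qa/w/2: 88

Answer: 88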